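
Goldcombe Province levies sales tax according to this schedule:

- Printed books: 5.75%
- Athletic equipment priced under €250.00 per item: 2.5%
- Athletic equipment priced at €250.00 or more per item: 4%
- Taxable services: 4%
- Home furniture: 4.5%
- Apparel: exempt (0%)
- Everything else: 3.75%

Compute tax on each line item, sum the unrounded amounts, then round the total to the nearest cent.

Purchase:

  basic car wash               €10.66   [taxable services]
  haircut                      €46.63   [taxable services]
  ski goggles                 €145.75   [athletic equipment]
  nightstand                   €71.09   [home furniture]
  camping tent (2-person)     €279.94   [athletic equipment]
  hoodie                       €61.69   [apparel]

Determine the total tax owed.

Basic car wash €10.66: taxable services → 4% → €0.4264
Haircut €46.63: taxable services → 4% → €1.8652
Ski goggles €145.75: athletic equipment, under €250.00 → 2.5% → €3.64375
Nightstand €71.09: home furniture → 4.5% → €3.19905
Camping tent (2-person) €279.94: athletic equipment, €250.00 or more → 4% → €11.1976
Hoodie €61.69: apparel → 0% → €0.00
Unrounded tax sum = €20.332 → €20.33

€20.33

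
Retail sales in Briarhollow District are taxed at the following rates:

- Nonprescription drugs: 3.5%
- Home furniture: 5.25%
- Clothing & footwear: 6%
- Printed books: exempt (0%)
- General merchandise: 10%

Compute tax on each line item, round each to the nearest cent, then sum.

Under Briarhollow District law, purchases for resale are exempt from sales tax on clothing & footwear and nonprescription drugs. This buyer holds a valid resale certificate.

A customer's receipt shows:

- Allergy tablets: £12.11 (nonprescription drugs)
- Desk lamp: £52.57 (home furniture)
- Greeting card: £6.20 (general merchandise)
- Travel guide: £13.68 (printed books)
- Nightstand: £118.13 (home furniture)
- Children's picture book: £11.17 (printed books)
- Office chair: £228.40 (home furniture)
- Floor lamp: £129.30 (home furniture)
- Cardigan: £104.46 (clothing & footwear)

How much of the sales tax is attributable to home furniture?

Desk lamp £52.57: home furniture → 5.25% → £2.76
Nightstand £118.13: home furniture → 5.25% → £6.20
Office chair £228.40: home furniture → 5.25% → £11.99
Floor lamp £129.30: home furniture → 5.25% → £6.79
Tax on home furniture = £2.76 + £6.20 + £11.99 + £6.79 = £27.74

£27.74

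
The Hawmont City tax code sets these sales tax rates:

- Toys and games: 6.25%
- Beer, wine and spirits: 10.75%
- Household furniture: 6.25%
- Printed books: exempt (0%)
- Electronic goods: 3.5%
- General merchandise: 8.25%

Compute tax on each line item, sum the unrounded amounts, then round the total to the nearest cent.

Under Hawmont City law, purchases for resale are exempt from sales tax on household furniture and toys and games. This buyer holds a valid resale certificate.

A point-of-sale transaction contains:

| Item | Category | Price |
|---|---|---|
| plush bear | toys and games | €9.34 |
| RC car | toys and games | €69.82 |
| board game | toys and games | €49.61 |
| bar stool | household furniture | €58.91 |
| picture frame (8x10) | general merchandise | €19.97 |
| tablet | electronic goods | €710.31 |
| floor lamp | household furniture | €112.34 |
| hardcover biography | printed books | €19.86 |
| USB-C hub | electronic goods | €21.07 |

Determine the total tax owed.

Plush bear €9.34: toys and games, buyer-exempt → 0% → €0.00
RC car €69.82: toys and games, buyer-exempt → 0% → €0.00
Board game €49.61: toys and games, buyer-exempt → 0% → €0.00
Bar stool €58.91: household furniture, buyer-exempt → 0% → €0.00
Picture frame (8x10) €19.97: general merchandise → 8.25% → €1.647525
Tablet €710.31: electronic goods → 3.5% → €24.86085
Floor lamp €112.34: household furniture, buyer-exempt → 0% → €0.00
Hardcover biography €19.86: printed books → 0% → €0.00
USB-C hub €21.07: electronic goods → 3.5% → €0.73745
Unrounded tax sum = €27.245825 → €27.25

€27.25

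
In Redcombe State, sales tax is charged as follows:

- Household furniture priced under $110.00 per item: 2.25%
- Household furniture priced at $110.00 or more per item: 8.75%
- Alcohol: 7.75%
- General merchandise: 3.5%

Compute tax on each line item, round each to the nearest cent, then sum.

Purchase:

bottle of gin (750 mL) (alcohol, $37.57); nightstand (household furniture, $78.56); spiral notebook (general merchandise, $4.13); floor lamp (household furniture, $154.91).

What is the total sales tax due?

Bottle of gin (750 mL) $37.57: alcohol → 7.75% → $2.91
Nightstand $78.56: household furniture, under $110.00 → 2.25% → $1.77
Spiral notebook $4.13: general merchandise → 3.5% → $0.14
Floor lamp $154.91: household furniture, $110.00 or more → 8.75% → $13.55
Total tax = $2.91 + $1.77 + $0.14 + $13.55 = $18.37

$18.37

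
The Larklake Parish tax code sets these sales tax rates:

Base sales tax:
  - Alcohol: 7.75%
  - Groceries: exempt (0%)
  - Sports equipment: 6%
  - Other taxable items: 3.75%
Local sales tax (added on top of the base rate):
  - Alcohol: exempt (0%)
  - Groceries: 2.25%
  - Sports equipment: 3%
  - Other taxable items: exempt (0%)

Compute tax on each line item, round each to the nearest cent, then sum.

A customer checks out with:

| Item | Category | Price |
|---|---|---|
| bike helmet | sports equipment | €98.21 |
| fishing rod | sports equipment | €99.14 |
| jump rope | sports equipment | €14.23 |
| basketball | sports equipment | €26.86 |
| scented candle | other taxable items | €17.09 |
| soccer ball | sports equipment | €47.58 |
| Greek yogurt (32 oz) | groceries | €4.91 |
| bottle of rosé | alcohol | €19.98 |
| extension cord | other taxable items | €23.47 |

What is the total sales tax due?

Bike helmet €98.21: sports equipment → 6% + 3% local = 9% → €8.84
Fishing rod €99.14: sports equipment → 6% + 3% local = 9% → €8.92
Jump rope €14.23: sports equipment → 6% + 3% local = 9% → €1.28
Basketball €26.86: sports equipment → 6% + 3% local = 9% → €2.42
Scented candle €17.09: other taxable items → 3.75% + 0% local = 3.75% → €0.64
Soccer ball €47.58: sports equipment → 6% + 3% local = 9% → €4.28
Greek yogurt (32 oz) €4.91: groceries → 0% + 2.25% local = 2.25% → €0.11
Bottle of rosé €19.98: alcohol → 7.75% + 0% local = 7.75% → €1.55
Extension cord €23.47: other taxable items → 3.75% + 0% local = 3.75% → €0.88
Total tax = €8.84 + €8.92 + €1.28 + €2.42 + €0.64 + €4.28 + €0.11 + €1.55 + €0.88 = €28.92

€28.92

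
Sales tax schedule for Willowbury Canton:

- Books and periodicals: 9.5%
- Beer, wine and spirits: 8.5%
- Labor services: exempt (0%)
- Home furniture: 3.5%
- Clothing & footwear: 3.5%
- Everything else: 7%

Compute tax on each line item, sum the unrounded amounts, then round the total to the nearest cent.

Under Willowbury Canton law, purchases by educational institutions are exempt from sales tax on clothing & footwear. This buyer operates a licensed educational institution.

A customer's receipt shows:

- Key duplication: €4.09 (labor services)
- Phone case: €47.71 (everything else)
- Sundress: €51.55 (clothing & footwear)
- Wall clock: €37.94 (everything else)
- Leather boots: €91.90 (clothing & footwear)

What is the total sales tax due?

€6.00

Key duplication €4.09: labor services → 0% → €0.00
Phone case €47.71: everything else → 7% → €3.3397
Sundress €51.55: clothing & footwear, buyer-exempt → 0% → €0.00
Wall clock €37.94: everything else → 7% → €2.6558
Leather boots €91.90: clothing & footwear, buyer-exempt → 0% → €0.00
Unrounded tax sum = €5.9955 → €6.00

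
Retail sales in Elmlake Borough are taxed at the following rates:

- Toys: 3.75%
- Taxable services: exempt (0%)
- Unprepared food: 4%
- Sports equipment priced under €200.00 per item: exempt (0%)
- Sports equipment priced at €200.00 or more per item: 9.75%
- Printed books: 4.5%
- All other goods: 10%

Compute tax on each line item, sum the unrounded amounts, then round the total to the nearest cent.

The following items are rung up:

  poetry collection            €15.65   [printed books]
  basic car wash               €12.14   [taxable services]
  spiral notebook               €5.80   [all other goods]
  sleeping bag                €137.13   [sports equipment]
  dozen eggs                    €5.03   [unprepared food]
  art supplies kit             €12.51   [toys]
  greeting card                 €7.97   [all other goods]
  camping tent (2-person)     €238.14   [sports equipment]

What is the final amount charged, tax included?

€460.34

Poetry collection €15.65: printed books → 4.5% → €0.70425
Basic car wash €12.14: taxable services → 0% → €0.00
Spiral notebook €5.80: all other goods → 10% → €0.58
Sleeping bag €137.13: sports equipment, under €200.00 → 0% → €0.00
Dozen eggs €5.03: unprepared food → 4% → €0.2012
Art supplies kit €12.51: toys → 3.75% → €0.469125
Greeting card €7.97: all other goods → 10% → €0.797
Camping tent (2-person) €238.14: sports equipment, €200.00 or more → 9.75% → €23.21865
Subtotal = €434.37; unrounded tax = €25.970225 → €25.97; total due = €460.34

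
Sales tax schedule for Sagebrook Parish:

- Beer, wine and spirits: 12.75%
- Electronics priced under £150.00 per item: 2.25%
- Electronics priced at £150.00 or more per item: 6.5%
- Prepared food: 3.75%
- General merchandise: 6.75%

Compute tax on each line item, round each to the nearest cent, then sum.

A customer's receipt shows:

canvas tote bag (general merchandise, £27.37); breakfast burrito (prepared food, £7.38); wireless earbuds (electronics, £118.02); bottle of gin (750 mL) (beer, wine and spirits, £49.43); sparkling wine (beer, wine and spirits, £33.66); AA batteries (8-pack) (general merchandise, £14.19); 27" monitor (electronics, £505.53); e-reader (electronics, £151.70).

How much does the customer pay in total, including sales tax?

Canvas tote bag £27.37: general merchandise → 6.75% → £1.85
Breakfast burrito £7.38: prepared food → 3.75% → £0.28
Wireless earbuds £118.02: electronics, under £150.00 → 2.25% → £2.66
Bottle of gin (750 mL) £49.43: beer, wine and spirits → 12.75% → £6.30
Sparkling wine £33.66: beer, wine and spirits → 12.75% → £4.29
AA batteries (8-pack) £14.19: general merchandise → 6.75% → £0.96
27" monitor £505.53: electronics, £150.00 or more → 6.5% → £32.86
E-reader £151.70: electronics, £150.00 or more → 6.5% → £9.86
Subtotal = £907.28; tax = £59.06; total due = £966.34

£966.34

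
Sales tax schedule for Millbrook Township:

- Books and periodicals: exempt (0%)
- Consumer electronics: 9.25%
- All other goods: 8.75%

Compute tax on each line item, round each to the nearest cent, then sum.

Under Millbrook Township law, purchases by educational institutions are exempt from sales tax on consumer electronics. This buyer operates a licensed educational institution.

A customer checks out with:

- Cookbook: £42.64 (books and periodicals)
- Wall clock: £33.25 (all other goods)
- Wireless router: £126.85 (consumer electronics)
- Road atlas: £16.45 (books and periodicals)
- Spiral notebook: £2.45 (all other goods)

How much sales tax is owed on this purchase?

Cookbook £42.64: books and periodicals → 0% → £0.00
Wall clock £33.25: all other goods → 8.75% → £2.91
Wireless router £126.85: consumer electronics, buyer-exempt → 0% → £0.00
Road atlas £16.45: books and periodicals → 0% → £0.00
Spiral notebook £2.45: all other goods → 8.75% → £0.21
Total tax = £2.91 + £0.21 = £3.12

£3.12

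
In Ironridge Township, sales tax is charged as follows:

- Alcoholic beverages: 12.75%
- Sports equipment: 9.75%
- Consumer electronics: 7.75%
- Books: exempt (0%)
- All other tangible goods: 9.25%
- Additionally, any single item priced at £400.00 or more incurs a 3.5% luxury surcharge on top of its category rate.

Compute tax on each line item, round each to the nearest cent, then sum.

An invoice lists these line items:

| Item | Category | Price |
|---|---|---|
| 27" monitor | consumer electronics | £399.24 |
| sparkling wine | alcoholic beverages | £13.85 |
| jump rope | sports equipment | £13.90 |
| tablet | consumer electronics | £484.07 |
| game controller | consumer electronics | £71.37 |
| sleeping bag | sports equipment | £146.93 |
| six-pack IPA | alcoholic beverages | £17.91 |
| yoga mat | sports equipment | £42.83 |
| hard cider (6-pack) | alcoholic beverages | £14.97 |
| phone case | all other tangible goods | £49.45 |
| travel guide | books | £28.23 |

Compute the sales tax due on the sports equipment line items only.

£19.87

Jump rope £13.90: sports equipment → 9.75% → £1.36
Sleeping bag £146.93: sports equipment → 9.75% → £14.33
Yoga mat £42.83: sports equipment → 9.75% → £4.18
Tax on sports equipment = £1.36 + £14.33 + £4.18 = £19.87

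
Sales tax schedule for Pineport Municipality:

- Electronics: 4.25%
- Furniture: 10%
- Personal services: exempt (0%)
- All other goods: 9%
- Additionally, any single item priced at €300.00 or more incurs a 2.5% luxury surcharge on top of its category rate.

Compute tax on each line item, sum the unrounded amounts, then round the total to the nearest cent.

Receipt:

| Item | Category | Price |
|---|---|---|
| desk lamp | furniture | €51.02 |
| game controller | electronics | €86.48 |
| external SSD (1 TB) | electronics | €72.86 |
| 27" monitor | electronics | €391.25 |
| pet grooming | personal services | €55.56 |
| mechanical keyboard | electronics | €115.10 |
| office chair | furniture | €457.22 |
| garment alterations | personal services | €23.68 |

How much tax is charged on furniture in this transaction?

Desk lamp €51.02: furniture → 10% → €5.102
Office chair €457.22: furniture → 10% + 2.5% surcharge = 12.5% → €57.1525
Tax on furniture: unrounded sum = €62.2545 → €62.25

€62.25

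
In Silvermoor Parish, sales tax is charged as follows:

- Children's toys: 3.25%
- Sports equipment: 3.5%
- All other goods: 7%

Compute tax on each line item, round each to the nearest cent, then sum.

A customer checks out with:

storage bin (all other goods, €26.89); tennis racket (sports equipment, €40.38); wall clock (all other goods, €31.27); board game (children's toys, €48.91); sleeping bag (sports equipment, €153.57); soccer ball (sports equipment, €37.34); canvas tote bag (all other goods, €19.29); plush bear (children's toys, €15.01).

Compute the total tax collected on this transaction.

€15.59

Storage bin €26.89: all other goods → 7% → €1.88
Tennis racket €40.38: sports equipment → 3.5% → €1.41
Wall clock €31.27: all other goods → 7% → €2.19
Board game €48.91: children's toys → 3.25% → €1.59
Sleeping bag €153.57: sports equipment → 3.5% → €5.37
Soccer ball €37.34: sports equipment → 3.5% → €1.31
Canvas tote bag €19.29: all other goods → 7% → €1.35
Plush bear €15.01: children's toys → 3.25% → €0.49
Total tax = €1.88 + €1.41 + €2.19 + €1.59 + €5.37 + €1.31 + €1.35 + €0.49 = €15.59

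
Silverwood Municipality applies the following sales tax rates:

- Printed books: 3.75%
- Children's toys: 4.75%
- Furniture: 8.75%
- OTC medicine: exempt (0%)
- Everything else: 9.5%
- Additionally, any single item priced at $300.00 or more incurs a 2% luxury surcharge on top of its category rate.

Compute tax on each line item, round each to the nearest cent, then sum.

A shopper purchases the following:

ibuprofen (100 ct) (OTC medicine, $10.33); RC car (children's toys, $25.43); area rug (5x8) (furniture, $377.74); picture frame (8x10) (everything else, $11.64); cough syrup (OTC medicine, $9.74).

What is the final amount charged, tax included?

$477.81

Ibuprofen (100 ct) $10.33: OTC medicine → 0% → $0.00
RC car $25.43: children's toys → 4.75% → $1.21
Area rug (5x8) $377.74: furniture → 8.75% + 2% surcharge = 10.75% → $40.61
Picture frame (8x10) $11.64: everything else → 9.5% → $1.11
Cough syrup $9.74: OTC medicine → 0% → $0.00
Subtotal = $434.88; tax = $42.93; total due = $477.81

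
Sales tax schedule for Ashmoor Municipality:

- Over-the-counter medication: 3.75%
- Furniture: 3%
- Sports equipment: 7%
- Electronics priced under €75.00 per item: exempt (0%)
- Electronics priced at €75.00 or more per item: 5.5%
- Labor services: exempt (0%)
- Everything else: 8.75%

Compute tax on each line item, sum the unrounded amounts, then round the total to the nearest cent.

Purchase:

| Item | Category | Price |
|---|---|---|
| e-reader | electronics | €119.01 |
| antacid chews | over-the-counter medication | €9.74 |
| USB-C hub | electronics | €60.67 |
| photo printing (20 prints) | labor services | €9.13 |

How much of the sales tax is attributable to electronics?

E-reader €119.01: electronics, €75.00 or more → 5.5% → €6.54555
USB-C hub €60.67: electronics, under €75.00 → 0% → €0.00
Tax on electronics: unrounded sum = €6.54555 → €6.55

€6.55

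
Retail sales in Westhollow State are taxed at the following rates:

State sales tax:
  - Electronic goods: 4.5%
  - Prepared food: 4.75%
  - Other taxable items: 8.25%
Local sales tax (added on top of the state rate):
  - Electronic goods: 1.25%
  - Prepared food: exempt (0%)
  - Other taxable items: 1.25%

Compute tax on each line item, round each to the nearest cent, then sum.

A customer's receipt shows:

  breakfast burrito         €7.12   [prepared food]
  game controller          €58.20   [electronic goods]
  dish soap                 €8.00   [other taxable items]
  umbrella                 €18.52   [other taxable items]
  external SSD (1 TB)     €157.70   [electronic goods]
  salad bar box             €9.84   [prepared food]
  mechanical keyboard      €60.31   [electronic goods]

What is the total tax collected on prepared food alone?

€0.81

Breakfast burrito €7.12: prepared food → 4.75% + 0% local = 4.75% → €0.34
Salad bar box €9.84: prepared food → 4.75% + 0% local = 4.75% → €0.47
Tax on prepared food = €0.34 + €0.47 = €0.81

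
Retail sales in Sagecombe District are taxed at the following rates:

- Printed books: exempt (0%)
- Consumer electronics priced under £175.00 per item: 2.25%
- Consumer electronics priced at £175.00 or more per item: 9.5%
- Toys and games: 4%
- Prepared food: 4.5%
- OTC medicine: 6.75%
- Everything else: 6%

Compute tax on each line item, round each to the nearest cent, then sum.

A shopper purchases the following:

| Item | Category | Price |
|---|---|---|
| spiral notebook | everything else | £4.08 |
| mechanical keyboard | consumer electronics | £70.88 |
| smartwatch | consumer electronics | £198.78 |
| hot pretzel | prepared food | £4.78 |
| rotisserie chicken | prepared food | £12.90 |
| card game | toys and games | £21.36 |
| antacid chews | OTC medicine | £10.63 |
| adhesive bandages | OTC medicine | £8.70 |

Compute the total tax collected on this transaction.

£23.67

Spiral notebook £4.08: everything else → 6% → £0.24
Mechanical keyboard £70.88: consumer electronics, under £175.00 → 2.25% → £1.59
Smartwatch £198.78: consumer electronics, £175.00 or more → 9.5% → £18.88
Hot pretzel £4.78: prepared food → 4.5% → £0.22
Rotisserie chicken £12.90: prepared food → 4.5% → £0.58
Card game £21.36: toys and games → 4% → £0.85
Antacid chews £10.63: OTC medicine → 6.75% → £0.72
Adhesive bandages £8.70: OTC medicine → 6.75% → £0.59
Total tax = £0.24 + £1.59 + £18.88 + £0.22 + £0.58 + £0.85 + £0.72 + £0.59 = £23.67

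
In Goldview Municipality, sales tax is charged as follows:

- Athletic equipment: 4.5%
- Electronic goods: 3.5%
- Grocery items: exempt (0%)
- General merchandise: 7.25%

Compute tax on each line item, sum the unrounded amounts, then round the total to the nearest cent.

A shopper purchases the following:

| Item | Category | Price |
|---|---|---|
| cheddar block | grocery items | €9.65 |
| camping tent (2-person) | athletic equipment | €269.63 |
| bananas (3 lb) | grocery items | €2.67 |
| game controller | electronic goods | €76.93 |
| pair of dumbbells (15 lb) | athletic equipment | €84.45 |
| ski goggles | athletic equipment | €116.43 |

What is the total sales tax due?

Cheddar block €9.65: grocery items → 0% → €0.00
Camping tent (2-person) €269.63: athletic equipment → 4.5% → €12.13335
Bananas (3 lb) €2.67: grocery items → 0% → €0.00
Game controller €76.93: electronic goods → 3.5% → €2.69255
Pair of dumbbells (15 lb) €84.45: athletic equipment → 4.5% → €3.80025
Ski goggles €116.43: athletic equipment → 4.5% → €5.23935
Unrounded tax sum = €23.8655 → €23.87

€23.87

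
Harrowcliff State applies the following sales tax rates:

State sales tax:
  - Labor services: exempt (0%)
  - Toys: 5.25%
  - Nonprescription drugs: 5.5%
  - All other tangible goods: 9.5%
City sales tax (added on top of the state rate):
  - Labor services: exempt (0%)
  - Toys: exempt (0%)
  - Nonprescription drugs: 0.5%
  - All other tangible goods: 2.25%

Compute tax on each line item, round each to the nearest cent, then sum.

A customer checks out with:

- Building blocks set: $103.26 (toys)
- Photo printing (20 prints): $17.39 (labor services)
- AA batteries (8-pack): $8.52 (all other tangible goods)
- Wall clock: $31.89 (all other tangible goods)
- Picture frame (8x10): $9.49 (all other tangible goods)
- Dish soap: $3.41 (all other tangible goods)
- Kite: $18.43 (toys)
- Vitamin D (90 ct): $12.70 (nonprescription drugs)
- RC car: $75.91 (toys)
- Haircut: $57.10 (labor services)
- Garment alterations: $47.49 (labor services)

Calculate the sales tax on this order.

Building blocks set $103.26: toys → 5.25% + 0% city = 5.25% → $5.42
Photo printing (20 prints) $17.39: labor services → 0% + 0% city = 0% → $0.00
AA batteries (8-pack) $8.52: all other tangible goods → 9.5% + 2.25% city = 11.75% → $1.00
Wall clock $31.89: all other tangible goods → 9.5% + 2.25% city = 11.75% → $3.75
Picture frame (8x10) $9.49: all other tangible goods → 9.5% + 2.25% city = 11.75% → $1.12
Dish soap $3.41: all other tangible goods → 9.5% + 2.25% city = 11.75% → $0.40
Kite $18.43: toys → 5.25% + 0% city = 5.25% → $0.97
Vitamin D (90 ct) $12.70: nonprescription drugs → 5.5% + 0.5% city = 6% → $0.76
RC car $75.91: toys → 5.25% + 0% city = 5.25% → $3.99
Haircut $57.10: labor services → 0% + 0% city = 0% → $0.00
Garment alterations $47.49: labor services → 0% + 0% city = 0% → $0.00
Total tax = $5.42 + $1.00 + $3.75 + $1.12 + $0.40 + $0.97 + $0.76 + $3.99 = $17.41

$17.41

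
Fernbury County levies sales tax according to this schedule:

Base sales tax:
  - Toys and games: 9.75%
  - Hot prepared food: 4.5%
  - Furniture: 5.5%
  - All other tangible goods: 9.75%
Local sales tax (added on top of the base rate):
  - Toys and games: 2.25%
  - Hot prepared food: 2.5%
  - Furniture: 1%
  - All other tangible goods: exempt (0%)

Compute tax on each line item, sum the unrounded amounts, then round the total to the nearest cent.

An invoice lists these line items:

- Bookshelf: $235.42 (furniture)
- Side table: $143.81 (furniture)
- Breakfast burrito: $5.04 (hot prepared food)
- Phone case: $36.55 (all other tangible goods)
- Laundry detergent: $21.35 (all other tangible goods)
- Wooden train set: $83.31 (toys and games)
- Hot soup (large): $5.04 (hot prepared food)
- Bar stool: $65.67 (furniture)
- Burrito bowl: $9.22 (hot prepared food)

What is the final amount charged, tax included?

Bookshelf $235.42: furniture → 5.5% + 1% local = 6.5% → $15.3023
Side table $143.81: furniture → 5.5% + 1% local = 6.5% → $9.34765
Breakfast burrito $5.04: hot prepared food → 4.5% + 2.5% local = 7% → $0.3528
Phone case $36.55: all other tangible goods → 9.75% + 0% local = 9.75% → $3.563625
Laundry detergent $21.35: all other tangible goods → 9.75% + 0% local = 9.75% → $2.081625
Wooden train set $83.31: toys and games → 9.75% + 2.25% local = 12% → $9.9972
Hot soup (large) $5.04: hot prepared food → 4.5% + 2.5% local = 7% → $0.3528
Bar stool $65.67: furniture → 5.5% + 1% local = 6.5% → $4.26855
Burrito bowl $9.22: hot prepared food → 4.5% + 2.5% local = 7% → $0.6454
Subtotal = $605.41; unrounded tax = $45.91195 → $45.91; total due = $651.32

$651.32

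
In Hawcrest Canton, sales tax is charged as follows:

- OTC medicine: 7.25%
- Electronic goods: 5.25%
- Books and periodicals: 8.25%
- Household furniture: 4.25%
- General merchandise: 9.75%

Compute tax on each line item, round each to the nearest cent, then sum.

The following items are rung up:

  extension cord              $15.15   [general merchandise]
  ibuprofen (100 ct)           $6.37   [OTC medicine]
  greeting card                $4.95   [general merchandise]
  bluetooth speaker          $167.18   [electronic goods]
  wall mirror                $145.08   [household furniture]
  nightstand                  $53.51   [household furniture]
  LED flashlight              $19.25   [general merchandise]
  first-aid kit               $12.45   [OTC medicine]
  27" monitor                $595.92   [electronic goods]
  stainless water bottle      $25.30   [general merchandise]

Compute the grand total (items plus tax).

Extension cord $15.15: general merchandise → 9.75% → $1.48
Ibuprofen (100 ct) $6.37: OTC medicine → 7.25% → $0.46
Greeting card $4.95: general merchandise → 9.75% → $0.48
Bluetooth speaker $167.18: electronic goods → 5.25% → $8.78
Wall mirror $145.08: household furniture → 4.25% → $6.17
Nightstand $53.51: household furniture → 4.25% → $2.27
LED flashlight $19.25: general merchandise → 9.75% → $1.88
First-aid kit $12.45: OTC medicine → 7.25% → $0.90
27" monitor $595.92: electronic goods → 5.25% → $31.29
Stainless water bottle $25.30: general merchandise → 9.75% → $2.47
Subtotal = $1045.16; tax = $56.18; total due = $1101.34

$1101.34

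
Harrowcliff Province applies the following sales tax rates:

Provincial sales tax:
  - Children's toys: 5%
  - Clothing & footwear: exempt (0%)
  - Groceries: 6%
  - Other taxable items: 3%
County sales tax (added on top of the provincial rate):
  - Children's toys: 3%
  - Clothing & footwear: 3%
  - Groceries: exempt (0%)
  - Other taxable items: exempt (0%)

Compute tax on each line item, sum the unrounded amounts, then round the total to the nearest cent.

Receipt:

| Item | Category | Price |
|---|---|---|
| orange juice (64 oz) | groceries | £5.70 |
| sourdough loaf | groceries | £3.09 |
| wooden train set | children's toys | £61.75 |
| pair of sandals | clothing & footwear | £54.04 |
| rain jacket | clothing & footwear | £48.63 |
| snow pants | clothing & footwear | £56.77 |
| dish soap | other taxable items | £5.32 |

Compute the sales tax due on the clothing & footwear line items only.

£4.78

Pair of sandals £54.04: clothing & footwear → 0% + 3% county = 3% → £1.6212
Rain jacket £48.63: clothing & footwear → 0% + 3% county = 3% → £1.4589
Snow pants £56.77: clothing & footwear → 0% + 3% county = 3% → £1.7031
Tax on clothing & footwear: unrounded sum = £4.7832 → £4.78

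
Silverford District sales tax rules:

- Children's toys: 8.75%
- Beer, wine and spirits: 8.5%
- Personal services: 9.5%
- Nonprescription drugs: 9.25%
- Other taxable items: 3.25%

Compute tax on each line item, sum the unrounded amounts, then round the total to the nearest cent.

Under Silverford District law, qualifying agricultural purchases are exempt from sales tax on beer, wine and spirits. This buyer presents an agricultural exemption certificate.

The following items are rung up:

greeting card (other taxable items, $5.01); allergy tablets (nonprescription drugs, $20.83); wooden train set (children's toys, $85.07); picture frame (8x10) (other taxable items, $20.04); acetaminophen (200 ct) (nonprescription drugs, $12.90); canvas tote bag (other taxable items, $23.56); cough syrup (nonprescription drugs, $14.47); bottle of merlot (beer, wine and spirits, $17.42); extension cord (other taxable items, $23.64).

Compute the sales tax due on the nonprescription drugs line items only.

Allergy tablets $20.83: nonprescription drugs → 9.25% → $1.926775
Acetaminophen (200 ct) $12.90: nonprescription drugs → 9.25% → $1.19325
Cough syrup $14.47: nonprescription drugs → 9.25% → $1.338475
Tax on nonprescription drugs: unrounded sum = $4.4585 → $4.46

$4.46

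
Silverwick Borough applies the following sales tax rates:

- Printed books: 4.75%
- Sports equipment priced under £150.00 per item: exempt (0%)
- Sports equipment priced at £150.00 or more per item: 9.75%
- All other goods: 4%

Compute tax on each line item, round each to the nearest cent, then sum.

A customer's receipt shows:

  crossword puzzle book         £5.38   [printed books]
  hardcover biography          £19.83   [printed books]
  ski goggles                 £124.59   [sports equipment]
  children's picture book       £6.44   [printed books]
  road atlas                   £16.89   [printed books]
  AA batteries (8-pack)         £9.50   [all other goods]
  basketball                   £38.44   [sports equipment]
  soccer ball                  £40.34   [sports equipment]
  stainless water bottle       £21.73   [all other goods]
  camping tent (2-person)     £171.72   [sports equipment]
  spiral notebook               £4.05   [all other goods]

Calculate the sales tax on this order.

Crossword puzzle book £5.38: printed books → 4.75% → £0.26
Hardcover biography £19.83: printed books → 4.75% → £0.94
Ski goggles £124.59: sports equipment, under £150.00 → 0% → £0.00
Children's picture book £6.44: printed books → 4.75% → £0.31
Road atlas £16.89: printed books → 4.75% → £0.80
AA batteries (8-pack) £9.50: all other goods → 4% → £0.38
Basketball £38.44: sports equipment, under £150.00 → 0% → £0.00
Soccer ball £40.34: sports equipment, under £150.00 → 0% → £0.00
Stainless water bottle £21.73: all other goods → 4% → £0.87
Camping tent (2-person) £171.72: sports equipment, £150.00 or more → 9.75% → £16.74
Spiral notebook £4.05: all other goods → 4% → £0.16
Total tax = £0.26 + £0.94 + £0.31 + £0.80 + £0.38 + £0.87 + £16.74 + £0.16 = £20.46

£20.46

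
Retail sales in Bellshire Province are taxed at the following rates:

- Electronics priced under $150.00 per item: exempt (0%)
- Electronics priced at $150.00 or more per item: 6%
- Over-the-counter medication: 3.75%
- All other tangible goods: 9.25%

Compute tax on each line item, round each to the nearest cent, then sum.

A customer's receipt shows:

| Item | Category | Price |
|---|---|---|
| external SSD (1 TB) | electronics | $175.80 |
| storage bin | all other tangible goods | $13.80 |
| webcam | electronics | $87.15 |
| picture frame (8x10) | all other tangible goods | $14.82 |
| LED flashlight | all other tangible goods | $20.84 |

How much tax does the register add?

External SSD (1 TB) $175.80: electronics, $150.00 or more → 6% → $10.55
Storage bin $13.80: all other tangible goods → 9.25% → $1.28
Webcam $87.15: electronics, under $150.00 → 0% → $0.00
Picture frame (8x10) $14.82: all other tangible goods → 9.25% → $1.37
LED flashlight $20.84: all other tangible goods → 9.25% → $1.93
Total tax = $10.55 + $1.28 + $1.37 + $1.93 = $15.13

$15.13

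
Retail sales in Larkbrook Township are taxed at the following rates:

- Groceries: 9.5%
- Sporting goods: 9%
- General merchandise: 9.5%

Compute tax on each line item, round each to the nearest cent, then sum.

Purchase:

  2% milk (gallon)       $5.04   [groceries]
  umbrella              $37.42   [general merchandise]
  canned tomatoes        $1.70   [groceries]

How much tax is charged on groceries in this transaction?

$0.64

2% milk (gallon) $5.04: groceries → 9.5% → $0.48
Canned tomatoes $1.70: groceries → 9.5% → $0.16
Tax on groceries = $0.48 + $0.16 = $0.64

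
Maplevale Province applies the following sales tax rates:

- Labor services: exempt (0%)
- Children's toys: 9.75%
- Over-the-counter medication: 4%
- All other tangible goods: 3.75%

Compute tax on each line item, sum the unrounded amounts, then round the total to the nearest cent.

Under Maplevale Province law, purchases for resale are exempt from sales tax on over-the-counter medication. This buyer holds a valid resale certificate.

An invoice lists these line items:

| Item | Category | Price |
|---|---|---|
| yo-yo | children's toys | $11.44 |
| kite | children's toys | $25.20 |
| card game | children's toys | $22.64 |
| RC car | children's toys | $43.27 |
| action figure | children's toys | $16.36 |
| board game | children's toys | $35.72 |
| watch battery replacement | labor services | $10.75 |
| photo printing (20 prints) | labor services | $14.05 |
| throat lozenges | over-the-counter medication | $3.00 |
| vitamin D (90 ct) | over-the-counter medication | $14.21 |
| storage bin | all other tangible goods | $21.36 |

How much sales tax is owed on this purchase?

$15.88

Yo-yo $11.44: children's toys → 9.75% → $1.1154
Kite $25.20: children's toys → 9.75% → $2.457
Card game $22.64: children's toys → 9.75% → $2.2074
RC car $43.27: children's toys → 9.75% → $4.218825
Action figure $16.36: children's toys → 9.75% → $1.5951
Board game $35.72: children's toys → 9.75% → $3.4827
Watch battery replacement $10.75: labor services → 0% → $0.00
Photo printing (20 prints) $14.05: labor services → 0% → $0.00
Throat lozenges $3.00: over-the-counter medication, buyer-exempt → 0% → $0.00
Vitamin D (90 ct) $14.21: over-the-counter medication, buyer-exempt → 0% → $0.00
Storage bin $21.36: all other tangible goods → 3.75% → $0.801
Unrounded tax sum = $15.877425 → $15.88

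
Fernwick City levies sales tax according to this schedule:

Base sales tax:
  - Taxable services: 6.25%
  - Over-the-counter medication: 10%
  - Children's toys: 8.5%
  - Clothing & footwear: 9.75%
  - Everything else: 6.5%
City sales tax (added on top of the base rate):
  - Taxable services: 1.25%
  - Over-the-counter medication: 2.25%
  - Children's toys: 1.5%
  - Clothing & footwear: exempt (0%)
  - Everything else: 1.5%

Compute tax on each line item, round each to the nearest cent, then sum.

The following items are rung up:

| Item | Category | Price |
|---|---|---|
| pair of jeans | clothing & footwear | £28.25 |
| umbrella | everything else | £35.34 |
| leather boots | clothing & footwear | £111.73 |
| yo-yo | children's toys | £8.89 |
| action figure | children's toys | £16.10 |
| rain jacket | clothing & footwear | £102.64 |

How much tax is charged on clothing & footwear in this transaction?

Pair of jeans £28.25: clothing & footwear → 9.75% + 0% city = 9.75% → £2.75
Leather boots £111.73: clothing & footwear → 9.75% + 0% city = 9.75% → £10.89
Rain jacket £102.64: clothing & footwear → 9.75% + 0% city = 9.75% → £10.01
Tax on clothing & footwear = £2.75 + £10.89 + £10.01 = £23.65

£23.65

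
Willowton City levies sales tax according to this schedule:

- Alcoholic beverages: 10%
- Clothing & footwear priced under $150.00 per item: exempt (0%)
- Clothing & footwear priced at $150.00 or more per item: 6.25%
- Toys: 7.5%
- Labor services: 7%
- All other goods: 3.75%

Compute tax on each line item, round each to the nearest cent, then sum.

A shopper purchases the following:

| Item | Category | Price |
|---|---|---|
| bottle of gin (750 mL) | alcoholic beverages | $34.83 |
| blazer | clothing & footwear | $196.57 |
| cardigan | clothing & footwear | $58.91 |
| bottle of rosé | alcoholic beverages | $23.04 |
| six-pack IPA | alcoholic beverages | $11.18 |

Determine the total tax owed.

$19.19

Bottle of gin (750 mL) $34.83: alcoholic beverages → 10% → $3.48
Blazer $196.57: clothing & footwear, $150.00 or more → 6.25% → $12.29
Cardigan $58.91: clothing & footwear, under $150.00 → 0% → $0.00
Bottle of rosé $23.04: alcoholic beverages → 10% → $2.30
Six-pack IPA $11.18: alcoholic beverages → 10% → $1.12
Total tax = $3.48 + $12.29 + $2.30 + $1.12 = $19.19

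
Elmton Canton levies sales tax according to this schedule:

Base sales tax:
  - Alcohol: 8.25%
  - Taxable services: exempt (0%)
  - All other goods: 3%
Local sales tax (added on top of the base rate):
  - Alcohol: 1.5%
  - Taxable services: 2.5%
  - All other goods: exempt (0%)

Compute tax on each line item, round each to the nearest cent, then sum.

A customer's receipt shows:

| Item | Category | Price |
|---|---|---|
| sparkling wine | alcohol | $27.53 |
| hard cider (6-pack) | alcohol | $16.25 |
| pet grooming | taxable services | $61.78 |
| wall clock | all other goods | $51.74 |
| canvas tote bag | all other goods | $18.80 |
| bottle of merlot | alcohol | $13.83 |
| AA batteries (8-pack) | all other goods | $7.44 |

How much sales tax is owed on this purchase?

Sparkling wine $27.53: alcohol → 8.25% + 1.5% local = 9.75% → $2.68
Hard cider (6-pack) $16.25: alcohol → 8.25% + 1.5% local = 9.75% → $1.58
Pet grooming $61.78: taxable services → 0% + 2.5% local = 2.5% → $1.54
Wall clock $51.74: all other goods → 3% + 0% local = 3% → $1.55
Canvas tote bag $18.80: all other goods → 3% + 0% local = 3% → $0.56
Bottle of merlot $13.83: alcohol → 8.25% + 1.5% local = 9.75% → $1.35
AA batteries (8-pack) $7.44: all other goods → 3% + 0% local = 3% → $0.22
Total tax = $2.68 + $1.58 + $1.54 + $1.55 + $0.56 + $1.35 + $0.22 = $9.48

$9.48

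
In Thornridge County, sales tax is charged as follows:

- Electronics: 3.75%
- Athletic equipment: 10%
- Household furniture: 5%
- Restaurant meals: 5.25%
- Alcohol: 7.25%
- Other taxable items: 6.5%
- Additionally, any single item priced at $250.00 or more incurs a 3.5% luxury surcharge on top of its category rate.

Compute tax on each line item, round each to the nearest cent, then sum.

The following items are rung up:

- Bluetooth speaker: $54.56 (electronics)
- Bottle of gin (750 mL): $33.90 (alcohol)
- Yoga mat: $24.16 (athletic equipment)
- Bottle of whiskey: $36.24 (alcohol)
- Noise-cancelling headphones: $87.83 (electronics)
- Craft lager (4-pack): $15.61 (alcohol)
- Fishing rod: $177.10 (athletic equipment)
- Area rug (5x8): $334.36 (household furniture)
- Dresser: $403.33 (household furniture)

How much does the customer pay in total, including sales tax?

$1261.48

Bluetooth speaker $54.56: electronics → 3.75% → $2.05
Bottle of gin (750 mL) $33.90: alcohol → 7.25% → $2.46
Yoga mat $24.16: athletic equipment → 10% → $2.42
Bottle of whiskey $36.24: alcohol → 7.25% → $2.63
Noise-cancelling headphones $87.83: electronics → 3.75% → $3.29
Craft lager (4-pack) $15.61: alcohol → 7.25% → $1.13
Fishing rod $177.10: athletic equipment → 10% → $17.71
Area rug (5x8) $334.36: household furniture → 5% + 3.5% surcharge = 8.5% → $28.42
Dresser $403.33: household furniture → 5% + 3.5% surcharge = 8.5% → $34.28
Subtotal = $1167.09; tax = $94.39; total due = $1261.48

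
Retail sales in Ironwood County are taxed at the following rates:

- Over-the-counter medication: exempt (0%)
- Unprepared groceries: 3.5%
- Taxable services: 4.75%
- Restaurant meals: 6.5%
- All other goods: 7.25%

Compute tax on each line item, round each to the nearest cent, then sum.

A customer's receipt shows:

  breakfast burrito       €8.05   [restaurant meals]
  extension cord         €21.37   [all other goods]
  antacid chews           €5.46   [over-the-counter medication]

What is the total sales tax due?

€2.07

Breakfast burrito €8.05: restaurant meals → 6.5% → €0.52
Extension cord €21.37: all other goods → 7.25% → €1.55
Antacid chews €5.46: over-the-counter medication → 0% → €0.00
Total tax = €0.52 + €1.55 = €2.07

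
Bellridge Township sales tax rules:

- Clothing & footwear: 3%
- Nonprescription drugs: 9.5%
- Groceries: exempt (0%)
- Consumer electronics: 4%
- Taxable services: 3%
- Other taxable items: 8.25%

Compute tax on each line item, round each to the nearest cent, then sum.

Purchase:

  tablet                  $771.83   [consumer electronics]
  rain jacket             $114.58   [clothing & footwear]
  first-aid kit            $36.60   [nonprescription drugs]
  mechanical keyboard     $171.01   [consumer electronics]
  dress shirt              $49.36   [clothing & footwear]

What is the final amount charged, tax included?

$1189.49

Tablet $771.83: consumer electronics → 4% → $30.87
Rain jacket $114.58: clothing & footwear → 3% → $3.44
First-aid kit $36.60: nonprescription drugs → 9.5% → $3.48
Mechanical keyboard $171.01: consumer electronics → 4% → $6.84
Dress shirt $49.36: clothing & footwear → 3% → $1.48
Subtotal = $1143.38; tax = $46.11; total due = $1189.49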